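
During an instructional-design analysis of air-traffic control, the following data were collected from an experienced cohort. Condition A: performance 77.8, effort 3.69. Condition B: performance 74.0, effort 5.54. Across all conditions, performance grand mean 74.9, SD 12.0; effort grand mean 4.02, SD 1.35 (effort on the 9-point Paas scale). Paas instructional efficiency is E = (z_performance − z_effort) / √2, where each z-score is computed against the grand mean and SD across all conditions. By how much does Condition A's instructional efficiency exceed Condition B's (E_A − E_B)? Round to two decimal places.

1.19

Condition A: z_P = (77.8 − 74.9)/12.0 = 0.2417; z_E = (3.69 − 4.02)/1.35 = -0.2444; E_A = (0.2417 − (-0.2444))/√2 = 0.3437.
Condition B: z_P = (74.0 − 74.9)/12.0 = -0.0750; z_E = (5.54 − 4.02)/1.35 = 1.1259; E_B = (-0.0750 − 1.1259)/√2 = -0.8492.
E_A − E_B = 0.3437 − (-0.8492) = 1.1929 ≈ 1.19.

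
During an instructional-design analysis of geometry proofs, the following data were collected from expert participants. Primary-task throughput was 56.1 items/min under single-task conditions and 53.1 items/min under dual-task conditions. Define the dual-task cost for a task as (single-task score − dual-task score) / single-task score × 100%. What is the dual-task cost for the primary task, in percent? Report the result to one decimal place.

Cost = (56.1 − 53.1) / 56.1 × 100%
     = 3.0000 / 56.1 × 100% = 5.3476%.
≈ 5.3%.

5.3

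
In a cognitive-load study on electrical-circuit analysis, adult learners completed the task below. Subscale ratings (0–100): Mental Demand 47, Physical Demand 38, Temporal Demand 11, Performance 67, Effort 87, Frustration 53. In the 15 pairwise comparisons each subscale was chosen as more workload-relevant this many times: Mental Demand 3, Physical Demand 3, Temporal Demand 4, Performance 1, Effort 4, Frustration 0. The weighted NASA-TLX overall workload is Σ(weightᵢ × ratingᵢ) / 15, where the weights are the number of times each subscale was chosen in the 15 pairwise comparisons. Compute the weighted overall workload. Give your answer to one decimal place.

The tallies are the weights (they sum to 15).
Weighted sum = 3·47 + 3·38 + 4·11 + 1·67 + 4·87 + 0·53
            = 141 + 114 + 44 + 67 + 348 + 0 = 714.
Overall workload = 714 / 15 = 47.6000 ≈ 47.6.

47.6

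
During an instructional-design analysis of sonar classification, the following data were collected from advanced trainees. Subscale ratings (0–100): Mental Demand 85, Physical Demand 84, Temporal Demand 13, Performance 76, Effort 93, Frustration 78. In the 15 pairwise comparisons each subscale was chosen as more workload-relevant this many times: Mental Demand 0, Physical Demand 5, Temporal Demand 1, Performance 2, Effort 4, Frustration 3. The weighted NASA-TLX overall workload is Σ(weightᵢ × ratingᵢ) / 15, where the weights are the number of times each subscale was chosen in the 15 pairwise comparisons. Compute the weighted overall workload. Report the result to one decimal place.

The tallies are the weights (they sum to 15).
Weighted sum = 0·85 + 5·84 + 1·13 + 2·76 + 4·93 + 3·78
            = 0 + 420 + 13 + 152 + 372 + 234 = 1191.
Overall workload = 1191 / 15 = 79.4000 ≈ 79.4.

79.4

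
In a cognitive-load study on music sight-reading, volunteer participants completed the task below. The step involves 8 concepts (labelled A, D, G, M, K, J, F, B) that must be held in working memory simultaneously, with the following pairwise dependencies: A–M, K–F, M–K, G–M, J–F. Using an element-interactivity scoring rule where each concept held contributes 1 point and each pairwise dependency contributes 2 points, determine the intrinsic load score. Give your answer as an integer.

18

Count of concepts held simultaneously: 8.
Count of pairwise dependencies listed: 5.
Element contribution: 8 × 1 = 8.
Interaction contribution: 5 × 2 = 10.
Intrinsic load = 8 + 10 = 18.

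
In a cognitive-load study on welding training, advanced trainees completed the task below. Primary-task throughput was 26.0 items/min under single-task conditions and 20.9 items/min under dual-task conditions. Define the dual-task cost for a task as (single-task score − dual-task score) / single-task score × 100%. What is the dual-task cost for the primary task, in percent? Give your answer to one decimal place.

Cost = (26.0 − 20.9) / 26.0 × 100%
     = 5.1000 / 26.0 × 100% = 19.6154%.
≈ 19.6%.

19.6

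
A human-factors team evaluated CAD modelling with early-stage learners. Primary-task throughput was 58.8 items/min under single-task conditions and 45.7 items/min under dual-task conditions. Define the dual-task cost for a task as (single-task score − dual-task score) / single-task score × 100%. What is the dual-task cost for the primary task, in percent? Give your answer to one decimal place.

Cost = (58.8 − 45.7) / 58.8 × 100%
     = 13.1000 / 58.8 × 100% = 22.2789%.
≈ 22.3%.

22.3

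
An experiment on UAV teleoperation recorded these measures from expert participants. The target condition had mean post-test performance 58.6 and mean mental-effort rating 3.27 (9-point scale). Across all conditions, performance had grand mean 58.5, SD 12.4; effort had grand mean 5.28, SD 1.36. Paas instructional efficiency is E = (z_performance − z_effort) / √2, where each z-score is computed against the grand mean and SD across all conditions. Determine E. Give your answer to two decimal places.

1.05

z_performance = (58.6 − 58.5) / 12.4 = 0.1000 / 12.4 = 0.0081.
z_effort = (3.27 − 5.28) / 1.36 = -2.0100 / 1.36 = -1.4779.
z_P − z_E = 0.0081 − (-1.4779) = 1.4860.
E = 1.4860 / √2 = 1.4860 / 1.41421 = 1.0508 ≈ 1.05.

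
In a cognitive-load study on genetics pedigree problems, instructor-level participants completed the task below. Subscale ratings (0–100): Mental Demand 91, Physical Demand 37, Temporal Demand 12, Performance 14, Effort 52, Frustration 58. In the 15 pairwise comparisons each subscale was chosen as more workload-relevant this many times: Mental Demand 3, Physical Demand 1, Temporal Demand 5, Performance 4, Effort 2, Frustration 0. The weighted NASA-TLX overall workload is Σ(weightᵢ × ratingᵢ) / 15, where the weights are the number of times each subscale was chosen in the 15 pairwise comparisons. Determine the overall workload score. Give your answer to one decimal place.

35.3

The tallies are the weights (they sum to 15).
Weighted sum = 3·91 + 1·37 + 5·12 + 4·14 + 2·52 + 0·58
            = 273 + 37 + 60 + 56 + 104 + 0 = 530.
Overall workload = 530 / 15 = 35.3333 ≈ 35.3.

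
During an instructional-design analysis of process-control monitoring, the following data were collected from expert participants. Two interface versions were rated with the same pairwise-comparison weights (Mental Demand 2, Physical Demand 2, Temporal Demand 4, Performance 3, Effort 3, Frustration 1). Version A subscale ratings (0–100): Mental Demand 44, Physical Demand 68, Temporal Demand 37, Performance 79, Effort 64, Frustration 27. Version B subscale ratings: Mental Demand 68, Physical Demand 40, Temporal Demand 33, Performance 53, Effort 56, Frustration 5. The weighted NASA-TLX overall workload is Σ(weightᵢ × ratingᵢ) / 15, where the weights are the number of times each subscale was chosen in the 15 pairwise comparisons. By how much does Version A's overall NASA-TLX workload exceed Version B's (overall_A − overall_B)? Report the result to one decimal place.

9.9

Version A weighted sum = 2·44 + 2·68 + 4·37 + 3·79 + 3·64 + 1·27 = 88 + 136 + 148 + 237 + 192 + 27 = 828; overall_A = 828/15 = 55.2000.
Version B weighted sum = 2·68 + 2·40 + 4·33 + 3·53 + 3·56 + 1·5 = 136 + 80 + 132 + 159 + 168 + 5 = 680; overall_B = 680/15 = 45.3333.
Difference = 55.2000 − 45.3333 = 9.8667 ≈ 9.9.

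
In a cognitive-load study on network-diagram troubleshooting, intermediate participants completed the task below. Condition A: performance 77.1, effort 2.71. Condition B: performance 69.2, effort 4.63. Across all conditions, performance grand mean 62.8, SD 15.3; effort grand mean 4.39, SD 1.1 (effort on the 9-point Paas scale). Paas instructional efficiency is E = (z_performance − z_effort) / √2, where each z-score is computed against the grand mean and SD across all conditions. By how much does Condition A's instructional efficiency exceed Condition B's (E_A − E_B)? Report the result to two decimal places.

Condition A: z_P = (77.1 − 62.8)/15.3 = 0.9346; z_E = (2.71 − 4.39)/1.1 = -1.5273; E_A = (0.9346 − (-1.5273))/√2 = 1.7408.
Condition B: z_P = (69.2 − 62.8)/15.3 = 0.4183; z_E = (4.63 − 4.39)/1.1 = 0.2182; E_B = (0.4183 − 0.2182)/√2 = 0.1415.
E_A − E_B = 1.7408 − 0.1415 = 1.5993 ≈ 1.60.

1.60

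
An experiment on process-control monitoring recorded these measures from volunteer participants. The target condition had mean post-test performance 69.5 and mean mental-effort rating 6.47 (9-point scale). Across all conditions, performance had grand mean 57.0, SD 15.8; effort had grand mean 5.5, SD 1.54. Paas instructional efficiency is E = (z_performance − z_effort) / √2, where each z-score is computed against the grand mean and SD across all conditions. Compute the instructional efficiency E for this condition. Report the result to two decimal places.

z_performance = (69.5 − 57.0) / 15.8 = 12.5000 / 15.8 = 0.7911.
z_effort = (6.47 − 5.5) / 1.54 = 0.9700 / 1.54 = 0.6299.
z_P − z_E = 0.7911 − 0.6299 = 0.1612.
E = 0.1612 / √2 = 0.1612 / 1.41421 = 0.1140 ≈ 0.11.

0.11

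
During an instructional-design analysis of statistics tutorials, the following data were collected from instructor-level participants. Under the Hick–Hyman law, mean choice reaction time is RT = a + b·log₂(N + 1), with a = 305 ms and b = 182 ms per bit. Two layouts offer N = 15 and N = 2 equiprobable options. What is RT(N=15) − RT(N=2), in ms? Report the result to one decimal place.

RT(15) = 305 + 182·log₂(16) = 305 + 182·4.0000 = 1033.0000 ms.
RT(2) = 305 + 182·log₂(3) = 305 + 182·1.5850 = 593.4700 ms.
Difference = 1033.0000 − 593.4700 = 439.5300 ≈ 439.5 ms.

439.5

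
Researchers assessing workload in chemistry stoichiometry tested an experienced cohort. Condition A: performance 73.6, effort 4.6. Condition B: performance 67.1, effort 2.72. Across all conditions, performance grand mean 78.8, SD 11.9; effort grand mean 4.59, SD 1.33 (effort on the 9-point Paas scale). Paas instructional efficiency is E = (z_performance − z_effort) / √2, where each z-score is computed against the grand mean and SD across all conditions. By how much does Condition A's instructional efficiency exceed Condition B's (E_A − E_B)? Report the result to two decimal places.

-0.61

Condition A: z_P = (73.6 − 78.8)/11.9 = -0.4370; z_E = (4.6 − 4.59)/1.33 = 0.0075; E_A = (-0.4370 − 0.0075)/√2 = -0.3143.
Condition B: z_P = (67.1 − 78.8)/11.9 = -0.9832; z_E = (2.72 − 4.59)/1.33 = -1.4060; E_B = (-0.9832 − (-1.4060))/√2 = 0.2990.
E_A − E_B = -0.3143 − 0.2990 = -0.6133 ≈ -0.61.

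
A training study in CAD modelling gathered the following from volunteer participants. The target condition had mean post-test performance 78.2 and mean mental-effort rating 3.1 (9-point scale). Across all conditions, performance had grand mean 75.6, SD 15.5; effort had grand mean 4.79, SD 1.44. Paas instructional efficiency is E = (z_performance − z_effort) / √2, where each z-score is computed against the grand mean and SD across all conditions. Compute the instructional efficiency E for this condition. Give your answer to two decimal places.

0.95

z_performance = (78.2 − 75.6) / 15.5 = 2.6000 / 15.5 = 0.1677.
z_effort = (3.1 − 4.79) / 1.44 = -1.6900 / 1.44 = -1.1736.
z_P − z_E = 0.1677 − (-1.1736) = 1.3413.
E = 1.3413 / √2 = 1.3413 / 1.41421 = 0.9484 ≈ 0.95.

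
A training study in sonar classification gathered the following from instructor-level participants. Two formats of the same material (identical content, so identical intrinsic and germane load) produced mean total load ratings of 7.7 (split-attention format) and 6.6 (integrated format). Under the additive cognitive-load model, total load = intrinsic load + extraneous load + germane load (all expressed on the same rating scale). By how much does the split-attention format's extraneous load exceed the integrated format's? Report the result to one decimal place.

Intrinsic and germane load are equal across formats, so the difference in total load equals the difference in extraneous load.
Extraneous-load difference = 7.7 − 6.6 = 1.1.

1.1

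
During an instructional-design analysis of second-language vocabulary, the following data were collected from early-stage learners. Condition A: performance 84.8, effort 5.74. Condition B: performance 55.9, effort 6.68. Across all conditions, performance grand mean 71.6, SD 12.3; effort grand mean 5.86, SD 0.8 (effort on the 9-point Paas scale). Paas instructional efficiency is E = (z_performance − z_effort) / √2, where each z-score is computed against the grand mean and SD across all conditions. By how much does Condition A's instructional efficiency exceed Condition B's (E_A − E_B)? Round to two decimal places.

2.49

Condition A: z_P = (84.8 − 71.6)/12.3 = 1.0732; z_E = (5.74 − 5.86)/0.8 = -0.1500; E_A = (1.0732 − (-0.1500))/√2 = 0.8649.
Condition B: z_P = (55.9 − 71.6)/12.3 = -1.2764; z_E = (6.68 − 5.86)/0.8 = 1.0250; E_B = (-1.2764 − 1.0250)/√2 = -1.6273.
E_A − E_B = 0.8649 − (-1.6273) = 2.4922 ≈ 2.49.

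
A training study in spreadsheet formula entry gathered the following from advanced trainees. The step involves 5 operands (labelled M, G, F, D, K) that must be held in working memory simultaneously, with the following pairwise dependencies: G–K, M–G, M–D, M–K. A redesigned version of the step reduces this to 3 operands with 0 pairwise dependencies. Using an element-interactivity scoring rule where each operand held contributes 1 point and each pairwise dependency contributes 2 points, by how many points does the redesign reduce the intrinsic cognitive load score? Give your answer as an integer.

Original: 5 × 1 + 4 × 2 = 5 + 8 = 13.
Redesigned: 3 × 1 + 0 × 2 = 3 + 0 = 3.
Reduction = 13 − 3 = 10.

10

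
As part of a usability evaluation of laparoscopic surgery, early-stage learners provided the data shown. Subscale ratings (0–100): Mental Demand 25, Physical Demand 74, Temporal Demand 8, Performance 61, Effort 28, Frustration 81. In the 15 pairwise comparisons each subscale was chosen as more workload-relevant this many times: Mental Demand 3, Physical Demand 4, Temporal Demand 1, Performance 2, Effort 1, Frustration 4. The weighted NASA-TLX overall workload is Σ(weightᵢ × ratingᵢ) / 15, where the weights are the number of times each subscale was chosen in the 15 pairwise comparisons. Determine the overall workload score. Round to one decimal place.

56.9

The tallies are the weights (they sum to 15).
Weighted sum = 3·25 + 4·74 + 1·8 + 2·61 + 1·28 + 4·81
            = 75 + 296 + 8 + 122 + 28 + 324 = 853.
Overall workload = 853 / 15 = 56.8667 ≈ 56.9.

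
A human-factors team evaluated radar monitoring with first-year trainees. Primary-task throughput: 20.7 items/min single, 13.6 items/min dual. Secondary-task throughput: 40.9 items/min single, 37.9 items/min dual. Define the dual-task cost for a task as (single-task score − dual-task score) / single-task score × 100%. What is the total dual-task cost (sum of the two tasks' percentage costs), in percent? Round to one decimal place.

41.6

Primary cost = (20.7 − 13.6) / 20.7 × 100% = 34.2995%.
Secondary cost = (40.9 − 37.9) / 40.9 × 100% = 7.3350%.
Total = 34.2995% + 7.3350% = 41.6345% ≈ 41.6%.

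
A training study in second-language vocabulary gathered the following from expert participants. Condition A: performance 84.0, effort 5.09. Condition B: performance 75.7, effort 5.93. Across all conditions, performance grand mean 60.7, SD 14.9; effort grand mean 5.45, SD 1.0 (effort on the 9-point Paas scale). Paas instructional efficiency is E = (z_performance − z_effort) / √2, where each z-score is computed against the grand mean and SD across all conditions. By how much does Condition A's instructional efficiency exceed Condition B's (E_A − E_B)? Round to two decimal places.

0.99

Condition A: z_P = (84.0 − 60.7)/14.9 = 1.5638; z_E = (5.09 − 5.45)/1.0 = -0.3600; E_A = (1.5638 − (-0.3600))/√2 = 1.3603.
Condition B: z_P = (75.7 − 60.7)/14.9 = 1.0067; z_E = (5.93 − 5.45)/1.0 = 0.4800; E_B = (1.0067 − 0.4800)/√2 = 0.3724.
E_A − E_B = 1.3603 − 0.3724 = 0.9879 ≈ 0.99.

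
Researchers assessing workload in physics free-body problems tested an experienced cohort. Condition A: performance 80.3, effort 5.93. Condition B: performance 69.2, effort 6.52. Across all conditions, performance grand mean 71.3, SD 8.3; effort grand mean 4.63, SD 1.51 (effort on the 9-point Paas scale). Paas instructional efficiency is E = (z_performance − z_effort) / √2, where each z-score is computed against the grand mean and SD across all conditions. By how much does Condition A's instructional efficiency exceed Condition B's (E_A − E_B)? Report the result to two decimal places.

Condition A: z_P = (80.3 − 71.3)/8.3 = 1.0843; z_E = (5.93 − 4.63)/1.51 = 0.8609; E_A = (1.0843 − 0.8609)/√2 = 0.1580.
Condition B: z_P = (69.2 − 71.3)/8.3 = -0.2530; z_E = (6.52 − 4.63)/1.51 = 1.2517; E_B = (-0.2530 − 1.2517)/√2 = -1.0640.
E_A − E_B = 0.1580 − (-1.0640) = 1.2220 ≈ 1.22.

1.22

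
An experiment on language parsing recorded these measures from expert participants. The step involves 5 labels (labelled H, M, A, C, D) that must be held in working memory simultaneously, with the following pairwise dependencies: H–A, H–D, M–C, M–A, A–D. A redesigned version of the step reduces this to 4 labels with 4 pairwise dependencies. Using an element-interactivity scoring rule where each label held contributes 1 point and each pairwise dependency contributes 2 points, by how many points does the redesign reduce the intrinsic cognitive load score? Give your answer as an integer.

Original: 5 × 1 + 5 × 2 = 5 + 10 = 15.
Redesigned: 4 × 1 + 4 × 2 = 4 + 8 = 12.
Reduction = 15 − 12 = 3.

3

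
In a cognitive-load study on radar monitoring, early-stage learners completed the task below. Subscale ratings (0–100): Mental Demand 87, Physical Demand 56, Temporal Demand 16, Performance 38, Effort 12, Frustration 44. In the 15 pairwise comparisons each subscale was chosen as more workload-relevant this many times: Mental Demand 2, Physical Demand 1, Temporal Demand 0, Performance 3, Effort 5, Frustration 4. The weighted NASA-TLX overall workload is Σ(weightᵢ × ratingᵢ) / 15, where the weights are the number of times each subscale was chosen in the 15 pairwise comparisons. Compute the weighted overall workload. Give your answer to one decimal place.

38.7

The tallies are the weights (they sum to 15).
Weighted sum = 2·87 + 1·56 + 0·16 + 3·38 + 5·12 + 4·44
            = 174 + 56 + 0 + 114 + 60 + 176 = 580.
Overall workload = 580 / 15 = 38.6667 ≈ 38.7.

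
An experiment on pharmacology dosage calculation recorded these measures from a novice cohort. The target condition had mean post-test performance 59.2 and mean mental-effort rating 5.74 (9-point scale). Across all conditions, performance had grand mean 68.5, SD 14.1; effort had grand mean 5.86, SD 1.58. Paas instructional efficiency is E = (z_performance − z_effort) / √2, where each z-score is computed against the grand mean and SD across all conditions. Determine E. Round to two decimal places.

z_performance = (59.2 − 68.5) / 14.1 = -9.3000 / 14.1 = -0.6596.
z_effort = (5.74 − 5.86) / 1.58 = -0.1200 / 1.58 = -0.0759.
z_P − z_E = -0.6596 − (-0.0759) = -0.5837.
E = -0.5837 / √2 = -0.5837 / 1.41421 = -0.4127 ≈ -0.41.

-0.41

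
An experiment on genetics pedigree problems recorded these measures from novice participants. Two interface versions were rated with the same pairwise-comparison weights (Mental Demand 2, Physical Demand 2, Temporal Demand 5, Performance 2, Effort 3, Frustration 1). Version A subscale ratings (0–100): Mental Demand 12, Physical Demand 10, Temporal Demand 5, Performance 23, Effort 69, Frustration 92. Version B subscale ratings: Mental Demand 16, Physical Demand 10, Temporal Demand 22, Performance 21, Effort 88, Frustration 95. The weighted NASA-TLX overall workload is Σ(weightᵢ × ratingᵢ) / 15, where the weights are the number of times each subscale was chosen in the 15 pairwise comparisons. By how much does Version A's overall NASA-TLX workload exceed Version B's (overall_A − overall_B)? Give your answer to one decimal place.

-9.9

Version A weighted sum = 2·12 + 2·10 + 5·5 + 2·23 + 3·69 + 1·92 = 24 + 20 + 25 + 46 + 207 + 92 = 414; overall_A = 414/15 = 27.6000.
Version B weighted sum = 2·16 + 2·10 + 5·22 + 2·21 + 3·88 + 1·95 = 32 + 20 + 110 + 42 + 264 + 95 = 563; overall_B = 563/15 = 37.5333.
Difference = 27.6000 − 37.5333 = -9.9333 ≈ -9.9.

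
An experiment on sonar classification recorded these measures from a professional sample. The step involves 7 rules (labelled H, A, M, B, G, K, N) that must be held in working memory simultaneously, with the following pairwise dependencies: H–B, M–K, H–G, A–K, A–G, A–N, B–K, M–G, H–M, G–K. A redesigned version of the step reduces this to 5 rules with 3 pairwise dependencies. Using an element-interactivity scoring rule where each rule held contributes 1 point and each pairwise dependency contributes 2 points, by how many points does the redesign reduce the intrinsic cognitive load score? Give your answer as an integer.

Original: 7 × 1 + 10 × 2 = 7 + 20 = 27.
Redesigned: 5 × 1 + 3 × 2 = 5 + 6 = 11.
Reduction = 27 − 11 = 16.

16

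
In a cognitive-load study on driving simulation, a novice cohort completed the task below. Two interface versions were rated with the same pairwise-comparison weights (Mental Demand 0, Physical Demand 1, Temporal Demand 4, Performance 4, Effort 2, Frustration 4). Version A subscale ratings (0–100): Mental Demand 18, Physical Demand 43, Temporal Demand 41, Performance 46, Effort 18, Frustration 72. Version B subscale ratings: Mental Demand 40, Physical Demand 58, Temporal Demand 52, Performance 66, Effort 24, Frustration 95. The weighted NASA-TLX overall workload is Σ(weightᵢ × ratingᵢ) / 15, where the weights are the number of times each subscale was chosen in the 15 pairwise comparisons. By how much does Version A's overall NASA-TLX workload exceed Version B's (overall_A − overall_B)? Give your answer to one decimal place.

Version A weighted sum = 0·18 + 1·43 + 4·41 + 4·46 + 2·18 + 4·72 = 0 + 43 + 164 + 184 + 36 + 288 = 715; overall_A = 715/15 = 47.6667.
Version B weighted sum = 0·40 + 1·58 + 4·52 + 4·66 + 2·24 + 4·95 = 0 + 58 + 208 + 264 + 48 + 380 = 958; overall_B = 958/15 = 63.8667.
Difference = 47.6667 − 63.8667 = -16.2000 ≈ -16.2.

-16.2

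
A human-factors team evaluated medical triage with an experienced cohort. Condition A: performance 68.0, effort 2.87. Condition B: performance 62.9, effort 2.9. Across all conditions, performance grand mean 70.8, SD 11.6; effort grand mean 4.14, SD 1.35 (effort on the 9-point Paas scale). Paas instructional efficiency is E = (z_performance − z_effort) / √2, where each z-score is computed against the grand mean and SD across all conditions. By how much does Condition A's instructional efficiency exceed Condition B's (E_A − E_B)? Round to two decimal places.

0.33

Condition A: z_P = (68.0 − 70.8)/11.6 = -0.2414; z_E = (2.87 − 4.14)/1.35 = -0.9407; E_A = (-0.2414 − (-0.9407))/√2 = 0.4945.
Condition B: z_P = (62.9 − 70.8)/11.6 = -0.6810; z_E = (2.9 − 4.14)/1.35 = -0.9185; E_B = (-0.6810 − (-0.9185))/√2 = 0.1679.
E_A − E_B = 0.4945 − 0.1679 = 0.3266 ≈ 0.33.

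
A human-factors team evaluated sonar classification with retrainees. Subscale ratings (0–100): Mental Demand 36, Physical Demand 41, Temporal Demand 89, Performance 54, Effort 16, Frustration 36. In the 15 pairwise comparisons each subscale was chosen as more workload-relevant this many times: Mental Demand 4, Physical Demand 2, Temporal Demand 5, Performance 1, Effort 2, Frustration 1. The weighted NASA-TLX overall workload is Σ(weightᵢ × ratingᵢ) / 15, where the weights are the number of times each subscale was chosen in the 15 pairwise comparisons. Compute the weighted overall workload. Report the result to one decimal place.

52.9

The tallies are the weights (they sum to 15).
Weighted sum = 4·36 + 2·41 + 5·89 + 1·54 + 2·16 + 1·36
            = 144 + 82 + 445 + 54 + 32 + 36 = 793.
Overall workload = 793 / 15 = 52.8667 ≈ 52.9.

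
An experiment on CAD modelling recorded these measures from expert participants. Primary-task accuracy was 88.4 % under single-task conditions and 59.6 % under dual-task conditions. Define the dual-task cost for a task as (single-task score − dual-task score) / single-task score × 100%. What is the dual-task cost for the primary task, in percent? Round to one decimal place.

32.6

Cost = (88.4 − 59.6) / 88.4 × 100%
     = 28.8000 / 88.4 × 100% = 32.5792%.
≈ 32.6%.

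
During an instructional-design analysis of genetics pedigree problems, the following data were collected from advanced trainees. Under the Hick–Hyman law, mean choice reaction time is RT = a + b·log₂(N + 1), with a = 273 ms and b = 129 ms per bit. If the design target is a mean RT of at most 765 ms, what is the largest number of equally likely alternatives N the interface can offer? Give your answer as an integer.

13

Set 273 + 129·log₂(N + 1) ≤ 765.
log₂(N + 1) ≤ (765 − 273) / 129 = 3.8140.
N + 1 ≤ 2^3.8140 = 14.0646.
N ≤ 13.0646, so the largest integer N is 13.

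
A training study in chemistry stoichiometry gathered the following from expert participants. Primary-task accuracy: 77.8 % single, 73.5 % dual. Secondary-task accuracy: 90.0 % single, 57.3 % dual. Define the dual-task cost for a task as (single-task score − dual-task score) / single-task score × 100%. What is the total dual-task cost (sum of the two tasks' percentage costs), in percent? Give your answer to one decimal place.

41.9

Primary cost = (77.8 − 73.5) / 77.8 × 100% = 5.5270%.
Secondary cost = (90.0 − 57.3) / 90.0 × 100% = 36.3333%.
Total = 5.5270% + 36.3333% = 41.8603% ≈ 41.9%.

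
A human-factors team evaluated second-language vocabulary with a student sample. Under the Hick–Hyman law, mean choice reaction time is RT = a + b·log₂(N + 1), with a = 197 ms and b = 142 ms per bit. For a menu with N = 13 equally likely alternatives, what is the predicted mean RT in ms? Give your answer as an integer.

738

log₂(13 + 1) = log₂(14) = 3.8074.
RT = 197 + 142 × 3.8074 = 197 + 540.6508 = 737.6508 ms.
≈ 738 ms.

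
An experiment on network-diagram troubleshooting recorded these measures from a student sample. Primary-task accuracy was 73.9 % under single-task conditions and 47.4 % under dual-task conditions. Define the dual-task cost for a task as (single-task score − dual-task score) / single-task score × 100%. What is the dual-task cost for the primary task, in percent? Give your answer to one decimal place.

35.9

Cost = (73.9 − 47.4) / 73.9 × 100%
     = 26.5000 / 73.9 × 100% = 35.8593%.
≈ 35.9%.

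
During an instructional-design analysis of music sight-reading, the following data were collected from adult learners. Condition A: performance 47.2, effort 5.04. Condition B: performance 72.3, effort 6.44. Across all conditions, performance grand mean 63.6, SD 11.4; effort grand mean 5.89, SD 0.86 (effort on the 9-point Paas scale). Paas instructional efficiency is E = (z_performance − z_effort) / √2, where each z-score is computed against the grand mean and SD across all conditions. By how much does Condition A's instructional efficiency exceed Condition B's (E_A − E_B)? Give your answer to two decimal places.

-0.41

Condition A: z_P = (47.2 − 63.6)/11.4 = -1.4386; z_E = (5.04 − 5.89)/0.86 = -0.9884; E_A = (-1.4386 − (-0.9884))/√2 = -0.3183.
Condition B: z_P = (72.3 − 63.6)/11.4 = 0.7632; z_E = (6.44 − 5.89)/0.86 = 0.6395; E_B = (0.7632 − 0.6395)/√2 = 0.0875.
E_A − E_B = -0.3183 − 0.0875 = -0.4058 ≈ -0.41.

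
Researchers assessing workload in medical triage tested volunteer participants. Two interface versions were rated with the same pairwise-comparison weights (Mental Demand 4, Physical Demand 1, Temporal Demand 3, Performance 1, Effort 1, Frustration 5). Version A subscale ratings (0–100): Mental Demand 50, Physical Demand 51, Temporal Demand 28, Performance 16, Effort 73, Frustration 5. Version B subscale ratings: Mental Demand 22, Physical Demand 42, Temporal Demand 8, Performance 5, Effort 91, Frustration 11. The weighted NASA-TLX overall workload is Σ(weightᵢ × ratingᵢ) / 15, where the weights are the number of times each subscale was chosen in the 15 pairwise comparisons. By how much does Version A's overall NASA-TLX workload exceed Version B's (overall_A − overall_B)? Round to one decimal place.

9.6

Version A weighted sum = 4·50 + 1·51 + 3·28 + 1·16 + 1·73 + 5·5 = 200 + 51 + 84 + 16 + 73 + 25 = 449; overall_A = 449/15 = 29.9333.
Version B weighted sum = 4·22 + 1·42 + 3·8 + 1·5 + 1·91 + 5·11 = 88 + 42 + 24 + 5 + 91 + 55 = 305; overall_B = 305/15 = 20.3333.
Difference = 29.9333 − 20.3333 = 9.6000 ≈ 9.6.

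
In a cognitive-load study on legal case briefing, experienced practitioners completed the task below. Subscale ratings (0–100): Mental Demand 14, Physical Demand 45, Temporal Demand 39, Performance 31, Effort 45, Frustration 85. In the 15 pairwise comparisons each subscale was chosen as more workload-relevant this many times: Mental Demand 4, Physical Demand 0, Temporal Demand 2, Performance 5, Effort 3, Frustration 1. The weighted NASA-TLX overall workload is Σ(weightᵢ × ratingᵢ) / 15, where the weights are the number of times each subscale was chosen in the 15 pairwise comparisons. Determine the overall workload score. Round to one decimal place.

33.9

The tallies are the weights (they sum to 15).
Weighted sum = 4·14 + 0·45 + 2·39 + 5·31 + 3·45 + 1·85
            = 56 + 0 + 78 + 155 + 135 + 85 = 509.
Overall workload = 509 / 15 = 33.9333 ≈ 33.9.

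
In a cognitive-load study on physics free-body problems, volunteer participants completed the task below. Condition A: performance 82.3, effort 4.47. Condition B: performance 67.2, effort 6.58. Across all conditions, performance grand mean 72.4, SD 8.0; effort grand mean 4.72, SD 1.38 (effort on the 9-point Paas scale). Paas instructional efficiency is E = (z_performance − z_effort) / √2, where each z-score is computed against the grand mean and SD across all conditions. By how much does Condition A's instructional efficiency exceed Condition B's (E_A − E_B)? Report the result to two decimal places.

2.42

Condition A: z_P = (82.3 − 72.4)/8.0 = 1.2375; z_E = (4.47 − 4.72)/1.38 = -0.1812; E_A = (1.2375 − (-0.1812))/√2 = 1.0032.
Condition B: z_P = (67.2 − 72.4)/8.0 = -0.6500; z_E = (6.58 − 4.72)/1.38 = 1.3478; E_B = (-0.6500 − 1.3478)/√2 = -1.4127.
E_A − E_B = 1.0032 − (-1.4127) = 2.4159 ≈ 2.42.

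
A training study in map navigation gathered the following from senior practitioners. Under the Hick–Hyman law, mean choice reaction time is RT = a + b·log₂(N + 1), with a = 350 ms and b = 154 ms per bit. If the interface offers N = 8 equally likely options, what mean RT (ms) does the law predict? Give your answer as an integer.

log₂(8 + 1) = log₂(9) = 3.1699.
RT = 350 + 154 × 3.1699 = 350 + 488.1646 = 838.1646 ms.
≈ 838 ms.

838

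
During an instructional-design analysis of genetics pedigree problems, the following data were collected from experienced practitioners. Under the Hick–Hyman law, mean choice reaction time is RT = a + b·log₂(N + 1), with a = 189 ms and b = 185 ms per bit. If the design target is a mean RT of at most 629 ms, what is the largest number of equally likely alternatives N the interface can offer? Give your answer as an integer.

4

Set 189 + 185·log₂(N + 1) ≤ 629.
log₂(N + 1) ≤ (629 − 189) / 185 = 2.3784.
N + 1 ≤ 2^2.3784 = 5.1996.
N ≤ 4.1996, so the largest integer N is 4.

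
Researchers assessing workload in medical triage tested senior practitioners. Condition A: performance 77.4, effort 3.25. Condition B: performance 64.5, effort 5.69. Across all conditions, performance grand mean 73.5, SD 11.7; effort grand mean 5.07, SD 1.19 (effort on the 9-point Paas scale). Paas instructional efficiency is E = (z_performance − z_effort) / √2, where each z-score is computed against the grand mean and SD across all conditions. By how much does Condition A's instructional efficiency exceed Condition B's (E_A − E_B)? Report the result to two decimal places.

Condition A: z_P = (77.4 − 73.5)/11.7 = 0.3333; z_E = (3.25 − 5.07)/1.19 = -1.5294; E_A = (0.3333 − (-1.5294))/√2 = 1.3171.
Condition B: z_P = (64.5 − 73.5)/11.7 = -0.7692; z_E = (5.69 − 5.07)/1.19 = 0.5210; E_B = (-0.7692 − 0.5210)/√2 = -0.9123.
E_A − E_B = 1.3171 − (-0.9123) = 2.2294 ≈ 2.23.

2.23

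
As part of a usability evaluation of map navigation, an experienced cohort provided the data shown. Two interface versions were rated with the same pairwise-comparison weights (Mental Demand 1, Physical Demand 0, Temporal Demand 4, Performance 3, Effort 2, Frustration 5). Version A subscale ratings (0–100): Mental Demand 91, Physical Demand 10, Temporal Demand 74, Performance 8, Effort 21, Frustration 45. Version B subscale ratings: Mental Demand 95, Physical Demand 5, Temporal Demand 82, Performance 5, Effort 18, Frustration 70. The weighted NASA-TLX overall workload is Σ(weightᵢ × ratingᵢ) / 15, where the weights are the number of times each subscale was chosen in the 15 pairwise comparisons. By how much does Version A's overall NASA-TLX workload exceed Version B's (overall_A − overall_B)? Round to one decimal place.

-9.7

Version A weighted sum = 1·91 + 0·10 + 4·74 + 3·8 + 2·21 + 5·45 = 91 + 0 + 296 + 24 + 42 + 225 = 678; overall_A = 678/15 = 45.2000.
Version B weighted sum = 1·95 + 0·5 + 4·82 + 3·5 + 2·18 + 5·70 = 95 + 0 + 328 + 15 + 36 + 350 = 824; overall_B = 824/15 = 54.9333.
Difference = 45.2000 − 54.9333 = -9.7333 ≈ -9.7.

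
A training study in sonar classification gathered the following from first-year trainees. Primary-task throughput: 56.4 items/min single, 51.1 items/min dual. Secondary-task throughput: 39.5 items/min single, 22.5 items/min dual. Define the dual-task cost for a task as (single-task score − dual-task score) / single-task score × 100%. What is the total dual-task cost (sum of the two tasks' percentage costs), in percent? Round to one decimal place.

Primary cost = (56.4 − 51.1) / 56.4 × 100% = 9.3972%.
Secondary cost = (39.5 − 22.5) / 39.5 × 100% = 43.0380%.
Total = 9.3972% + 43.0380% = 52.4352% ≈ 52.4%.

52.4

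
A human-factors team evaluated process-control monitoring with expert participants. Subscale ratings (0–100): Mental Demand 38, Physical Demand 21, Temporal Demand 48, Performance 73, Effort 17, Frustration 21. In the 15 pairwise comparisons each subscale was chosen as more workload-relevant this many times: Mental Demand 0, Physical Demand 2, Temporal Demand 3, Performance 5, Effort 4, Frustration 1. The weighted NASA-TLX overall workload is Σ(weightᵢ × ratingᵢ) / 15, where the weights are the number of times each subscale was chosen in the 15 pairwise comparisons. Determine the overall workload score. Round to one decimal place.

The tallies are the weights (they sum to 15).
Weighted sum = 0·38 + 2·21 + 3·48 + 5·73 + 4·17 + 1·21
            = 0 + 42 + 144 + 365 + 68 + 21 = 640.
Overall workload = 640 / 15 = 42.6667 ≈ 42.7.

42.7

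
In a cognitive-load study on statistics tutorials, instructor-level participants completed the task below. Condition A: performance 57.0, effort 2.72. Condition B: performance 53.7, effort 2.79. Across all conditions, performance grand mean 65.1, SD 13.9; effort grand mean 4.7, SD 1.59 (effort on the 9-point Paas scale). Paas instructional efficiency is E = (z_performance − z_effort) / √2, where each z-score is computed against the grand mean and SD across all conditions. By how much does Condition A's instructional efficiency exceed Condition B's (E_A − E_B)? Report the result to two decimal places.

0.20

Condition A: z_P = (57.0 − 65.1)/13.9 = -0.5827; z_E = (2.72 − 4.7)/1.59 = -1.2453; E_A = (-0.5827 − (-1.2453))/√2 = 0.4685.
Condition B: z_P = (53.7 − 65.1)/13.9 = -0.8201; z_E = (2.79 − 4.7)/1.59 = -1.2013; E_B = (-0.8201 − (-1.2013))/√2 = 0.2695.
E_A − E_B = 0.4685 − 0.2695 = 0.1990 ≈ 0.20.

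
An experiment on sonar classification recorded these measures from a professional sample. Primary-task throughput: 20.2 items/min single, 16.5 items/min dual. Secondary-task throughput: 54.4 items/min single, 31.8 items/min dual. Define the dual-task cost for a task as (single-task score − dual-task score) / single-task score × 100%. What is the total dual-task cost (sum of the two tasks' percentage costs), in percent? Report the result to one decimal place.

59.9

Primary cost = (20.2 − 16.5) / 20.2 × 100% = 18.3168%.
Secondary cost = (54.4 − 31.8) / 54.4 × 100% = 41.5441%.
Total = 18.3168% + 41.5441% = 59.8609% ≈ 59.9%.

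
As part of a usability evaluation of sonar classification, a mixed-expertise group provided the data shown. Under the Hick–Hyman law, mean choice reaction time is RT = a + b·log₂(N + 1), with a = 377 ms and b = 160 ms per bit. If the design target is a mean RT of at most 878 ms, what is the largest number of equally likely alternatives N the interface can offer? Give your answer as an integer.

7

Set 377 + 160·log₂(N + 1) ≤ 878.
log₂(N + 1) ≤ (878 − 377) / 160 = 3.1313.
N + 1 ≤ 2^3.1313 = 8.7622.
N ≤ 7.7622, so the largest integer N is 7.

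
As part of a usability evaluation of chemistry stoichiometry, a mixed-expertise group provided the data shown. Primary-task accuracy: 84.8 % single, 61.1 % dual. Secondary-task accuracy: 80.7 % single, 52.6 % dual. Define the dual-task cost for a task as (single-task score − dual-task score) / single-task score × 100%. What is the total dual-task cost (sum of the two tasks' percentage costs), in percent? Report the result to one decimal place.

62.8

Primary cost = (84.8 − 61.1) / 84.8 × 100% = 27.9481%.
Secondary cost = (80.7 − 52.6) / 80.7 × 100% = 34.8203%.
Total = 27.9481% + 34.8203% = 62.7684% ≈ 62.8%.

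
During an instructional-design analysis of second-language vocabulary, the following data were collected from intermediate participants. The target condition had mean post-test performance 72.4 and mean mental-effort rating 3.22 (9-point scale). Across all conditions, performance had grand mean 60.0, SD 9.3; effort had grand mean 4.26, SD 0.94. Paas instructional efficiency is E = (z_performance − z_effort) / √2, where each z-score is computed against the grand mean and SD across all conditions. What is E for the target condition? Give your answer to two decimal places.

z_performance = (72.4 − 60.0) / 9.3 = 12.4000 / 9.3 = 1.3333.
z_effort = (3.22 − 4.26) / 0.94 = -1.0400 / 0.94 = -1.1064.
z_P − z_E = 1.3333 − (-1.1064) = 2.4397.
E = 2.4397 / √2 = 2.4397 / 1.41421 = 1.7251 ≈ 1.73.

1.73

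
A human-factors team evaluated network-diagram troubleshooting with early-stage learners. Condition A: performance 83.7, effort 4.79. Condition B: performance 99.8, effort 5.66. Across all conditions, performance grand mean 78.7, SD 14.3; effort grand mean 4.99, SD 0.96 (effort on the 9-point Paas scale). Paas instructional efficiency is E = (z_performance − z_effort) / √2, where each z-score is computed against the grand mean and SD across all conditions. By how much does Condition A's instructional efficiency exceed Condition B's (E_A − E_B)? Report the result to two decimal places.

-0.16

Condition A: z_P = (83.7 − 78.7)/14.3 = 0.3497; z_E = (4.79 − 4.99)/0.96 = -0.2083; E_A = (0.3497 − (-0.2083))/√2 = 0.3946.
Condition B: z_P = (99.8 − 78.7)/14.3 = 1.4755; z_E = (5.66 − 4.99)/0.96 = 0.6979; E_B = (1.4755 − 0.6979)/√2 = 0.5498.
E_A − E_B = 0.3946 − 0.5498 = -0.1552 ≈ -0.16.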